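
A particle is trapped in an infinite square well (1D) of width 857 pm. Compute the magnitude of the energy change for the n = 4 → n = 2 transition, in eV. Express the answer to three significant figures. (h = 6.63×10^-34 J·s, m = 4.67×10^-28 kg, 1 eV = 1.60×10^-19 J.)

E_1 = h²/(8mL²) = 1.602×10^-22 J.
|ΔE| = |4² − 2²|·E_1 = 12·1.602×10^-22 J = 1.922×10^-21 J = 0.0120 eV.

|ΔE| = 0.0120 eV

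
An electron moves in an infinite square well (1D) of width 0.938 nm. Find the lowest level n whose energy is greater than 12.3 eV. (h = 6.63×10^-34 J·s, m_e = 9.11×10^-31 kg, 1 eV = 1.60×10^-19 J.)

E_1 = h²/(8m_eL²) = 6.855×10^-20 J = 0.4284 eV.
Need n² > 12.3/0.4284 = 28.71, i.e. n > 5.358.
The smallest integer satisfying this is n = 6.

n = 6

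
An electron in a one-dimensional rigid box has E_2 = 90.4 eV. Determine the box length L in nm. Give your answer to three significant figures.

L = 0.129 nm

From E_n = n²h²/(8m_eL²), L = n·h/√(8m_eE_n).
E_2 = 90.4 eV = 1.448×10^-17 J, so L = 2·6.626×10^-34/√(8·9.109×10^-31·1.448×10^-17) = 1.29×10^-10 m = 0.129 nm.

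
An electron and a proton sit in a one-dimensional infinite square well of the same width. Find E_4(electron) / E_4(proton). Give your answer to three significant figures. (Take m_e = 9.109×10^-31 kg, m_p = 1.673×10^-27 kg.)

1.84×10^3

E_n ∝ 1/m at fixed n and L, so the ratio is m_p/m_e = 1.673×10^-27/9.109×10^-31 = 1.84×10^3.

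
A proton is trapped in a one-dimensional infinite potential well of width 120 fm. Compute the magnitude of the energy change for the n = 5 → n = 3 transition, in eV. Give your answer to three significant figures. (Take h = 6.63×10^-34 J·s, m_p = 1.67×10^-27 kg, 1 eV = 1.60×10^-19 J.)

|ΔE| = 2.28×10^5 eV

E_1 = h²/(8m_pL²) = 2.285×10^-15 J.
|ΔE| = |5² − 3²|·E_1 = 16·2.285×10^-15 J = 3.656×10^-14 J = 2.28×10^5 eV.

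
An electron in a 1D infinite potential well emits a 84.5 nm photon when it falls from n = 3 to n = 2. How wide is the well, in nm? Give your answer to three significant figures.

The photon carries ΔE = hc/λ = 6.626×10^-34·2.998×10^8/8.45×10^-8 m = 2.351×10^-18 J.
Since ΔE = (3² − 2²)E_1, E_1 = 4.702×10^-19 J, and L = h/√(8m_eE_1) = 3.58×10^-10 m = 0.358 nm.

L = 0.358 nm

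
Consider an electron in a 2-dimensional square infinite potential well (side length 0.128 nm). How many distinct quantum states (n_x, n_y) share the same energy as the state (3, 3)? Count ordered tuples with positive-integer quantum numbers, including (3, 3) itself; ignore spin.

degeneracy = 1

The level has n_x² + n_y² = 18. The ordered positive-integer solutions are (3, 3).
That gives 1 state.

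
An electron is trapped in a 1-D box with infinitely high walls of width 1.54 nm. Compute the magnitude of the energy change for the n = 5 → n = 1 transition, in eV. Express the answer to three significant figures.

|ΔE| = 3.81 eV

E_1 = h²/(8m_eL²) = 2.540×10^-20 J.
|ΔE| = |5² − 1²|·E_1 = 24·2.540×10^-20 J = 6.096×10^-19 J = 3.81 eV.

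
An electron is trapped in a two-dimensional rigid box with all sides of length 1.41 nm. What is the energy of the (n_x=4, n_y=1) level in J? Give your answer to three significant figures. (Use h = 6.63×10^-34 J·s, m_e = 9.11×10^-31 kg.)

E = 5.16×10^-19 J

For a 2D rectangular well E = (h²/8m_e)·Σ n_i²/L_i² = (6.63×10^-34)²/(8·9.11×10^-31) · [4²/(1.41 nm)² + 1²/(1.41 nm)²].
Evaluating gives E = 5.16×10^-19 J.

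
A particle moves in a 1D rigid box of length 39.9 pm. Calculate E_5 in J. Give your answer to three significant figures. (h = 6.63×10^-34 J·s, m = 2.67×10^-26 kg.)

E_5 = 3.23×10^-20 J

For an infinite well E_n = n²h²/(8mL²), so E_1 = h²/(8mL²) = (6.63×10^-34)²/(8·2.67×10^-26·(3.99×10^-11 m)²) = 1.293×10^-21 J.
Then E_5 = 5²·E_1 = 25·1.293×10^-21 J = 3.23×10^-20 J.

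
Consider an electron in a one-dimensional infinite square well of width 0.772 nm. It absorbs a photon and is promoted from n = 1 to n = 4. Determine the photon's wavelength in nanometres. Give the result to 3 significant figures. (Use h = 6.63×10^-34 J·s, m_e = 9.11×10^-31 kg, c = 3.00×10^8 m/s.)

λ = 131 nm

E_1 = h²/(8m_eL²) = 1.012×10^-19 J, so ΔE = (4² − 1²)E_1 = 1.518×10^-18 J.
λ = hc/ΔE = (6.63×10^-34·3.00×10^8)/1.518×10^-18 = 1.31×10^-7 m = 131 nm.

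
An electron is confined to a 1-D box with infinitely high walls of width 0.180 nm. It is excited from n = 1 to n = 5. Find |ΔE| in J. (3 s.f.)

|ΔE| = 4.46×10^-17 J

E_1 = h²/(8m_eL²) = 1.860×10^-18 J.
|ΔE| = |1² − 5²|·E_1 = 24·1.860×10^-18 J = 4.46×10^-17 J.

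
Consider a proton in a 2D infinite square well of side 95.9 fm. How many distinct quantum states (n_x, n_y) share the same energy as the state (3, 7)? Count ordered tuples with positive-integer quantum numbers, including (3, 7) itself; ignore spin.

The level has n_x² + n_y² = 58. The ordered positive-integer solutions are (3, 7), (7, 3).
That gives 2 states.

degeneracy = 2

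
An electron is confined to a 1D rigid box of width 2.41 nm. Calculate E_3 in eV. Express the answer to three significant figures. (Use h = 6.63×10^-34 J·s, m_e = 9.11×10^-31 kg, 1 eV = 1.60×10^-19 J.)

E_3 = 0.584 eV

For an infinite well E_n = n²h²/(8m_eL²), so E_1 = h²/(8m_eL²) = (6.63×10^-34)²/(8·9.11×10^-31·(2.41×10^-9 m)²) = 1.038×10^-20 J.
Then E_3 = 3²·E_1 = 9·1.038×10^-20 J = 9.342×10^-20 J.
Converting, E_3 = 9.342×10^-20 J / (1.60×10^-19 J/eV) = 0.584 eV.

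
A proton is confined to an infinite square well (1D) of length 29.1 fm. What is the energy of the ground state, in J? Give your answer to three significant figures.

For an infinite well E_n = n²h²/(8m_pL²), so E_1 = h²/(8m_pL²) = (6.626×10^-34)²/(8·1.673×10^-27·(2.91×10^-14 m)²) = 3.874×10^-14 J.

E_1 = 3.87×10^-14 J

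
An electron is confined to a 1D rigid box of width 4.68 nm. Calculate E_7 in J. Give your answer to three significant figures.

E_7 = 1.35×10^-19 J

For an infinite well E_n = n²h²/(8m_eL²), so E_1 = h²/(8m_eL²) = (6.626×10^-34)²/(8·9.109×10^-31·(4.68×10^-9 m)²) = 2.751×10^-21 J.
Then E_7 = 7²·E_1 = 49·2.751×10^-21 J = 1.35×10^-19 J.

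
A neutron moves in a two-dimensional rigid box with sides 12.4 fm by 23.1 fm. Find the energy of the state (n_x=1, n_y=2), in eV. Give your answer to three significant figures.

For a 2D rectangular well E = (h²/8m_n)·Σ n_i²/L_i² = (6.626×10^-34)²/(8·1.675×10^-27) · [1²/(12.4 fm)² + 2²/(23.1 fm)²].
Evaluating gives E = 4.587×10^-13 J = 2.86×10^6 eV.

E = 2.86×10^6 eV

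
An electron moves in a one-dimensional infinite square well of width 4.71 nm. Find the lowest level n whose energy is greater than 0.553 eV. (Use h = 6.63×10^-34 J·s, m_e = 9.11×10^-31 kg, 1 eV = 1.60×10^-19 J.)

n = 6

E_1 = h²/(8m_eL²) = 2.719×10^-21 J = 0.01699 eV.
Need n² > 0.553/0.01699 = 32.55, i.e. n > 5.705.
The smallest integer satisfying this is n = 6.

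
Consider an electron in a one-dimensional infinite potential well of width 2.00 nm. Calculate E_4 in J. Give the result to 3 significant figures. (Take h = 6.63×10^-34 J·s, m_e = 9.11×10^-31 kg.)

E_4 = 2.41×10^-19 J

For an infinite well E_n = n²h²/(8m_eL²), so E_1 = h²/(8m_eL²) = (6.63×10^-34)²/(8·9.11×10^-31·(2.00×10^-9 m)²) = 1.508×10^-20 J.
Then E_4 = 4²·E_1 = 16·1.508×10^-20 J = 2.41×10^-19 J.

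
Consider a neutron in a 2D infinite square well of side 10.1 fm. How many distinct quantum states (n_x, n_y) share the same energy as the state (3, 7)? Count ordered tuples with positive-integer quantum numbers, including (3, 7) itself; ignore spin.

The level has n_x² + n_y² = 58. The ordered positive-integer solutions are (3, 7), (7, 3).
That gives 2 states.

degeneracy = 2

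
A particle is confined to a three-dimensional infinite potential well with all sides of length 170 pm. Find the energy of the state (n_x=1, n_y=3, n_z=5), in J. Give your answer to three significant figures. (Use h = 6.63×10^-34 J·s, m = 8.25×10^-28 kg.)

E = 8.07×10^-20 J

For a 3D rectangular well E = (h²/8m)·Σ n_i²/L_i² = (6.63×10^-34)²/(8·8.25×10^-28) · [1²/(170 pm)² + 3²/(170 pm)² + 5²/(170 pm)²].
Evaluating gives E = 8.07×10^-20 J.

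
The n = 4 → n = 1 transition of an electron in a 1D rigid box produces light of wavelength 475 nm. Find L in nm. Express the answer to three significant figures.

L = 1.47 nm

The photon carries ΔE = hc/λ = 6.626×10^-34·2.998×10^8/4.75×10^-7 m = 4.182×10^-19 J.
Since ΔE = (4² − 1²)E_1, E_1 = 2.788×10^-20 J, and L = h/√(8m_eE_1) = 1.47×10^-9 m = 1.47 nm.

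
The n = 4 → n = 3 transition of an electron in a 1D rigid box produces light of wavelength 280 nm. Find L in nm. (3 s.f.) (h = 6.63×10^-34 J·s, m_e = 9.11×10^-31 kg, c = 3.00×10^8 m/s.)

L = 0.771 nm

The photon carries ΔE = hc/λ = 6.63×10^-34·3.00×10^8/2.80×10^-7 m = 7.104×10^-19 J.
Since ΔE = (4² − 3²)E_1, E_1 = 1.015×10^-19 J, and L = h/√(8m_eE_1) = 7.71×10^-10 m = 0.771 nm.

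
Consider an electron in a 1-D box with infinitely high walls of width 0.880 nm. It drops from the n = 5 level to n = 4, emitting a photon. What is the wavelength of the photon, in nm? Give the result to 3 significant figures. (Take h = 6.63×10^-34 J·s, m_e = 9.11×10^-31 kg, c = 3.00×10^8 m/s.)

λ = 284 nm

E_1 = h²/(8m_eL²) = 7.788×10^-20 J, so ΔE = (5² − 4²)E_1 = 7.009×10^-19 J.
λ = hc/ΔE = (6.63×10^-34·3.00×10^8)/7.009×10^-19 = 2.84×10^-7 m = 284 nm.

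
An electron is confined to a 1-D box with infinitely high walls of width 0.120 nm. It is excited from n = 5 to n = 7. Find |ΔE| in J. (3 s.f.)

E_1 = h²/(8m_eL²) = 4.184×10^-18 J.
|ΔE| = |5² − 7²|·E_1 = 24·4.184×10^-18 J = 1.00×10^-16 J.

|ΔE| = 1.00×10^-16 J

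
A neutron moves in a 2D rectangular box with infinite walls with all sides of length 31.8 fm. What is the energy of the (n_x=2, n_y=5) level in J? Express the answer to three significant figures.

E = 9.40×10^-13 J

For a 2D rectangular well E = (h²/8m_n)·Σ n_i²/L_i² = (6.626×10^-34)²/(8·1.675×10^-27) · [2²/(31.8 fm)² + 5²/(31.8 fm)²].
Evaluating gives E = 9.40×10^-13 J.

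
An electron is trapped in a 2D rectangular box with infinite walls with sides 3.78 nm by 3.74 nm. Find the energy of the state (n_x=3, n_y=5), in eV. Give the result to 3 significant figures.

E = 0.909 eV

For a 2D rectangular well E = (h²/8m_e)·Σ n_i²/L_i² = (6.626×10^-34)²/(8·9.109×10^-31) · [3²/(3.78 nm)² + 5²/(3.74 nm)²].
Evaluating gives E = 1.456×10^-19 J = 0.909 eV.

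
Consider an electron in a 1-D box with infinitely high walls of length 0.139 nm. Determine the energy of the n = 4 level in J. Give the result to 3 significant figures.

E_4 = 4.99×10^-17 J

For an infinite well E_n = n²h²/(8m_eL²), so E_1 = h²/(8m_eL²) = (6.626×10^-34)²/(8·9.109×10^-31·(1.39×10^-10 m)²) = 3.118×10^-18 J.
Then E_4 = 4²·E_1 = 16·3.118×10^-18 J = 4.99×10^-17 J.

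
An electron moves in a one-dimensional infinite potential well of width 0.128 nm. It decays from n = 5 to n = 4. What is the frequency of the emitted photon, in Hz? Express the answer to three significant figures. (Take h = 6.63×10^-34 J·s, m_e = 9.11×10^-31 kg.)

f = 5.00×10^16 Hz

E_1 = h²/(8m_eL²) = 3.681×10^-18 J and ΔE = (5² − 4²)E_1 = 3.313×10^-17 J.
f = ΔE/h = 3.313×10^-17/6.63×10^-34 = 5.00×10^16 Hz.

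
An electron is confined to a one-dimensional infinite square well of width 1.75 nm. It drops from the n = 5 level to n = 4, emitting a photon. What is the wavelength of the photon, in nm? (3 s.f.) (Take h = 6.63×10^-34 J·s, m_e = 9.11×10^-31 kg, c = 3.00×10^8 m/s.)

λ = 1.12×10^3 nm

E_1 = h²/(8m_eL²) = 1.969×10^-20 J, so ΔE = (5² − 4²)E_1 = 1.772×10^-19 J.
λ = hc/ΔE = (6.63×10^-34·3.00×10^8)/1.772×10^-19 = 1.12×10^-6 m = 1.12×10^3 nm.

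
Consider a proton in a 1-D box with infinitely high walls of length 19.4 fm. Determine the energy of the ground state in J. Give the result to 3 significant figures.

For an infinite well E_n = n²h²/(8m_pL²), so E_1 = h²/(8m_pL²) = (6.626×10^-34)²/(8·1.673×10^-27·(1.94×10^-14 m)²) = 8.716×10^-14 J.

E_1 = 8.72×10^-14 J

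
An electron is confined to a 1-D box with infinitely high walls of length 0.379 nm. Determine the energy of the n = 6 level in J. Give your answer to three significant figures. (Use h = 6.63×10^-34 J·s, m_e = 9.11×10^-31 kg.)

For an infinite well E_n = n²h²/(8m_eL²), so E_1 = h²/(8m_eL²) = (6.63×10^-34)²/(8·9.11×10^-31·(3.79×10^-10 m)²) = 4.199×10^-19 J.
Then E_6 = 6²·E_1 = 36·4.199×10^-19 J = 1.51×10^-17 J.

E_6 = 1.51×10^-17 J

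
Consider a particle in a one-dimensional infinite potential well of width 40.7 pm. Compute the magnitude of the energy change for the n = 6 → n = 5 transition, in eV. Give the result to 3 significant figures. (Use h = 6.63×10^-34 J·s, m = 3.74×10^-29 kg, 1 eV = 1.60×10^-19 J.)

|ΔE| = 61.0 eV

E_1 = h²/(8mL²) = 8.869×10^-19 J.
|ΔE| = |6² − 5²|·E_1 = 11·8.869×10^-19 J = 9.756×10^-18 J = 61.0 eV.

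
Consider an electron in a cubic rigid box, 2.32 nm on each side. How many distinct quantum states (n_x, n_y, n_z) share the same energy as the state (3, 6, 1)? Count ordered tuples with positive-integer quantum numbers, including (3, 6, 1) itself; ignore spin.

The level has n_x² + n_y² + n_z² = 46. The ordered positive-integer solutions are (1, 3, 6), (1, 6, 3), (3, 1, 6), (3, 6, 1), (6, 1, 3), (6, 3, 1).
That gives 6 states.

degeneracy = 6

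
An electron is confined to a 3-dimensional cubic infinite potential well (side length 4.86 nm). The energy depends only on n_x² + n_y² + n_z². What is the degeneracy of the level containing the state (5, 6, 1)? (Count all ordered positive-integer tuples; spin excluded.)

The level has n_x² + n_y² + n_z² = 62. The ordered positive-integer solutions are (1, 5, 6), (1, 6, 5), (2, 3, 7), (2, 7, 3), (3, 2, 7), (3, 7, 2), (5, 1, 6), (5, 6, 1), (6, 1, 5), (6, 5, 1), (7, 2, 3), (7, 3, 2).
That gives 12 states.

degeneracy = 12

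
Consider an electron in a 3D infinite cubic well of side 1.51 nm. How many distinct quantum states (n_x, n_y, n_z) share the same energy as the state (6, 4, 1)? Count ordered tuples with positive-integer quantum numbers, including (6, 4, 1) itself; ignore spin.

The level has n_x² + n_y² + n_z² = 53. The ordered positive-integer solutions are (1, 4, 6), (1, 6, 4), (4, 1, 6), (4, 6, 1), (6, 1, 4), (6, 4, 1).
That gives 6 states.

degeneracy = 6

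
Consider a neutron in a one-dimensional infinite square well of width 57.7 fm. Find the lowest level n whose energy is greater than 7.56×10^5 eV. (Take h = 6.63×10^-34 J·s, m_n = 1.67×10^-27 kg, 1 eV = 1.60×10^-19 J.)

n = 4

E_1 = h²/(8m_nL²) = 9.883×10^-15 J = 6.177×10^4 eV.
Need n² > 7.56×10^5/6.177×10^4 = 12.24, i.e. n > 3.499.
The smallest integer satisfying this is n = 4.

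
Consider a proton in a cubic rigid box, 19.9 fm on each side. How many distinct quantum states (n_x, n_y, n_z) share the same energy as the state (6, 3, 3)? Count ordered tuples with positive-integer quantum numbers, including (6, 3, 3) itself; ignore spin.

degeneracy = 12

The level has n_x² + n_y² + n_z² = 54. The ordered positive-integer solutions are (1, 2, 7), (1, 7, 2), (2, 1, 7), (2, 5, 5), (2, 7, 1), (3, 3, 6), (3, 6, 3), (5, 2, 5), (5, 5, 2), (6, 3, 3), (7, 1, 2), (7, 2, 1).
That gives 12 states.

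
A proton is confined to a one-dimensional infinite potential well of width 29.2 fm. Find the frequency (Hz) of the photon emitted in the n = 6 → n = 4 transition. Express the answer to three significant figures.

E_1 = h²/(8m_pL²) = 3.847×10^-14 J and ΔE = (6² − 4²)E_1 = 7.694×10^-13 J.
f = ΔE/h = 7.694×10^-13/6.626×10^-34 = 1.16×10^21 Hz.

f = 1.16×10^21 Hz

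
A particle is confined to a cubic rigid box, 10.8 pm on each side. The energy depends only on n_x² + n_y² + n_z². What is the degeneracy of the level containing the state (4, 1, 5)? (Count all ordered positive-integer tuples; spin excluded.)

degeneracy = 6

The level has n_x² + n_y² + n_z² = 42. The ordered positive-integer solutions are (1, 4, 5), (1, 5, 4), (4, 1, 5), (4, 5, 1), (5, 1, 4), (5, 4, 1).
That gives 6 states.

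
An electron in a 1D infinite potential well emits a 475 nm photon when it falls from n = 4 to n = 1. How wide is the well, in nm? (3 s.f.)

The photon carries ΔE = hc/λ = 6.626×10^-34·2.998×10^8/4.75×10^-7 m = 4.182×10^-19 J.
Since ΔE = (4² − 1²)E_1, E_1 = 2.788×10^-20 J, and L = h/√(8m_eE_1) = 1.47×10^-9 m = 1.47 nm.

L = 1.47 nm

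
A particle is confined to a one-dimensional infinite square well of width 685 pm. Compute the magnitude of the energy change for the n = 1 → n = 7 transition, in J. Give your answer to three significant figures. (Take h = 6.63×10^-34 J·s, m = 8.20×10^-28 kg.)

|ΔE| = 6.85×10^-21 J

E_1 = h²/(8mL²) = 1.428×10^-22 J.
|ΔE| = |1² − 7²|·E_1 = 48·1.428×10^-22 J = 6.85×10^-21 J.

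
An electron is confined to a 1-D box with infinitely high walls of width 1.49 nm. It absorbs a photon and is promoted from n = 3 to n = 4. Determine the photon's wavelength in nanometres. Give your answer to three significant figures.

E_1 = h²/(8m_eL²) = 2.714×10^-20 J, so ΔE = (4² − 3²)E_1 = 1.900×10^-19 J.
λ = hc/ΔE = (6.626×10^-34·2.998×10^8)/1.900×10^-19 = 1.05×10^-6 m = 1.05×10^3 nm.

λ = 1.05×10^3 nm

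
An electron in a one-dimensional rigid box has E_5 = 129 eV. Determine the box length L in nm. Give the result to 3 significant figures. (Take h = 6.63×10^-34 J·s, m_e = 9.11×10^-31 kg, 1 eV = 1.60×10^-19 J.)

From E_n = n²h²/(8m_eL²), L = n·h/√(8m_eE_n).
E_5 = 129 eV = 2.064×10^-17 J, so L = 5·6.63×10^-34/√(8·9.11×10^-31·2.064×10^-17) = 2.70×10^-10 m = 0.270 nm.

L = 0.270 nm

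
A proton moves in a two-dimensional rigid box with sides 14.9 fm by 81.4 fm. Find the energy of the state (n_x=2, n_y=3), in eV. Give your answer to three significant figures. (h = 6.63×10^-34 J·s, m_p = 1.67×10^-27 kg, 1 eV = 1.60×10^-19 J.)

E = 3.98×10^6 eV

For a 2D rectangular well E = (h²/8m_p)·Σ n_i²/L_i² = (6.63×10^-34)²/(8·1.67×10^-27) · [2²/(14.9 fm)² + 3²/(81.4 fm)²].
Evaluating gives E = 6.375×10^-13 J = 3.98×10^6 eV.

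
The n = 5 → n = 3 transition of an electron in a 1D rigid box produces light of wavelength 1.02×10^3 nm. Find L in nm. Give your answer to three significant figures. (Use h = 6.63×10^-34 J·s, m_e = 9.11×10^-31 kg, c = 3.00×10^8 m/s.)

The photon carries ΔE = hc/λ = 6.63×10^-34·3.00×10^8/1.02×10^-6 m = 1.950×10^-19 J.
Since ΔE = (5² − 3²)E_1, E_1 = 1.219×10^-20 J, and L = h/√(8m_eE_1) = 2.22×10^-9 m = 2.22 nm.

L = 2.22 nm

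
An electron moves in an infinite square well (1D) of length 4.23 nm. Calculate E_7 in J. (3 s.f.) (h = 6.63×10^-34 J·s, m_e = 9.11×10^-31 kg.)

For an infinite well E_n = n²h²/(8m_eL²), so E_1 = h²/(8m_eL²) = (6.63×10^-34)²/(8·9.11×10^-31·(4.23×10^-9 m)²) = 3.371×10^-21 J.
Then E_7 = 7²·E_1 = 49·3.371×10^-21 J = 1.65×10^-19 J.

E_7 = 1.65×10^-19 J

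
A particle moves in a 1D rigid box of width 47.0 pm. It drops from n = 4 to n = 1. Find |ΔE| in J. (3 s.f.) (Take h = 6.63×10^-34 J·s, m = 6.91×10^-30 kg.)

E_1 = h²/(8mL²) = 3.600×10^-18 J.
|ΔE| = |4² − 1²|·E_1 = 15·3.600×10^-18 J = 5.40×10^-17 J.

|ΔE| = 5.40×10^-17 J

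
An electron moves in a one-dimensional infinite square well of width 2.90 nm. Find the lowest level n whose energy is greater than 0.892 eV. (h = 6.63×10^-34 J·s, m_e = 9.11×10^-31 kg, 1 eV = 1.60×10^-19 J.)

n = 5

E_1 = h²/(8m_eL²) = 7.172×10^-21 J = 0.04482 eV.
Need n² > 0.892/0.04482 = 19.90, i.e. n > 4.461.
The smallest integer satisfying this is n = 5.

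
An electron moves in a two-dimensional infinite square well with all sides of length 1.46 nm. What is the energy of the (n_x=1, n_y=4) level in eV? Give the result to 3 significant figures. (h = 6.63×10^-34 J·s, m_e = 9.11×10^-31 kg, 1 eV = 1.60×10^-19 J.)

E = 3.01 eV

For a 2D rectangular well E = (h²/8m_e)·Σ n_i²/L_i² = (6.63×10^-34)²/(8·9.11×10^-31) · [1²/(1.46 nm)² + 4²/(1.46 nm)²].
Evaluating gives E = 4.810×10^-19 J = 3.01 eV.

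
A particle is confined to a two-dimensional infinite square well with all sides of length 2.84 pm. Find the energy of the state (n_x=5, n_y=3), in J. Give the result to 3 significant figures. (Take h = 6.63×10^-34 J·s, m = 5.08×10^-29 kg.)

E = 4.56×10^-15 J

For a 2D rectangular well E = (h²/8m)·Σ n_i²/L_i² = (6.63×10^-34)²/(8·5.08×10^-29) · [5²/(2.84 pm)² + 3²/(2.84 pm)²].
Evaluating gives E = 4.56×10^-15 J.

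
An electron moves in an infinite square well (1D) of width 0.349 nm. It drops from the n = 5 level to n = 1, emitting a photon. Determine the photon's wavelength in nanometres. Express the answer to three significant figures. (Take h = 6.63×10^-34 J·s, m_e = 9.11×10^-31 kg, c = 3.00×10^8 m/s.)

λ = 16.7 nm

E_1 = h²/(8m_eL²) = 4.952×10^-19 J, so ΔE = (5² − 1²)E_1 = 1.188×10^-17 J.
λ = hc/ΔE = (6.63×10^-34·3.00×10^8)/1.188×10^-17 = 1.67×10^-8 m = 16.7 nm.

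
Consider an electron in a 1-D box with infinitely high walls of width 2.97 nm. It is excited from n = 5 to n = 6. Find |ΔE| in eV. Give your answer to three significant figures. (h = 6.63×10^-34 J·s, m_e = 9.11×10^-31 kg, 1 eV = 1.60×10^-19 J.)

|ΔE| = 0.470 eV

E_1 = h²/(8m_eL²) = 6.838×10^-21 J.
|ΔE| = |5² − 6²|·E_1 = 11·6.838×10^-21 J = 7.522×10^-20 J = 0.470 eV.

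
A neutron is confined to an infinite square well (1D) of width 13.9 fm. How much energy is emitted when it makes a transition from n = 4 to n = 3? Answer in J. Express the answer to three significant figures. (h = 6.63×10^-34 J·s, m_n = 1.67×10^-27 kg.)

|ΔE| = 1.19×10^-12 J

E_1 = h²/(8m_nL²) = 1.703×10^-13 J.
|ΔE| = |4² − 3²|·E_1 = 7·1.703×10^-13 J = 1.19×10^-12 J.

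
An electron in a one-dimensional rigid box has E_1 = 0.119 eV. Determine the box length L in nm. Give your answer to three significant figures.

L = 1.78 nm

From E_n = n²h²/(8m_eL²), L = n·h/√(8m_eE_n).
E_1 = 0.119 eV = 1.906×10^-20 J, so L = 1·6.626×10^-34/√(8·9.109×10^-31·1.906×10^-20) = 1.78×10^-9 m = 1.78 nm.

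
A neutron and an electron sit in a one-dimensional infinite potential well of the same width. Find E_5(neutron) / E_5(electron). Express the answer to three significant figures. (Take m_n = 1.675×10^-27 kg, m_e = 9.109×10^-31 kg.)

E_n ∝ 1/m at fixed n and L, so the ratio is m_e/m_n = 9.109×10^-31/1.675×10^-27 = 5.44×10^-4.

5.44×10^-4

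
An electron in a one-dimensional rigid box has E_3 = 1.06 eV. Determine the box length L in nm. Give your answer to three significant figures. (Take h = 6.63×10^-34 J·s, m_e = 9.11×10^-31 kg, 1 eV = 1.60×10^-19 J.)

From E_n = n²h²/(8m_eL²), L = n·h/√(8m_eE_n).
E_3 = 1.06 eV = 1.696×10^-19 J, so L = 3·6.63×10^-34/√(8·9.11×10^-31·1.696×10^-19) = 1.79×10^-9 m = 1.79 nm.

L = 1.79 nm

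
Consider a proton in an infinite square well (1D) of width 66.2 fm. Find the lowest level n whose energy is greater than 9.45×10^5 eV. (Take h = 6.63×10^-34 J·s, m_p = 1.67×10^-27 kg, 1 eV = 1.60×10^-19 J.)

E_1 = h²/(8m_pL²) = 7.508×10^-15 J = 4.692×10^4 eV.
Need n² > 9.45×10^5/4.692×10^4 = 20.14, i.e. n > 4.488.
The smallest integer satisfying this is n = 5.

n = 5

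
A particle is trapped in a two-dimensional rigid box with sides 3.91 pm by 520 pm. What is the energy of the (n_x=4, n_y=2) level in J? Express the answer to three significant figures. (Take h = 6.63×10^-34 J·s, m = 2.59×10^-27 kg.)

E = 2.22×10^-17 J

For a 2D rectangular well E = (h²/8m)·Σ n_i²/L_i² = (6.63×10^-34)²/(8·2.59×10^-27) · [4²/(3.91 pm)² + 2²/(520 pm)²].
Evaluating gives E = 2.22×10^-17 J.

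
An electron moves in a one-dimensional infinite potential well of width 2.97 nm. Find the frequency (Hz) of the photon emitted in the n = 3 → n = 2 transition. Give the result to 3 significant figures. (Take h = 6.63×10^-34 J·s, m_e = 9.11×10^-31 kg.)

E_1 = h²/(8m_eL²) = 6.838×10^-21 J and ΔE = (3² − 2²)E_1 = 3.419×10^-20 J.
f = ΔE/h = 3.419×10^-20/6.63×10^-34 = 5.16×10^13 Hz.

f = 5.16×10^13 Hz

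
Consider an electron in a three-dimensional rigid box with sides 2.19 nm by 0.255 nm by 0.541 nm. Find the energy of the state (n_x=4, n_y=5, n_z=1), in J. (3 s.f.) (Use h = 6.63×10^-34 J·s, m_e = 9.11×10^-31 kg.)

E = 2.36×10^-17 J

For a 3D rectangular well E = (h²/8m_e)·Σ n_i²/L_i² = (6.63×10^-34)²/(8·9.11×10^-31) · [4²/(2.19 nm)² + 5²/(0.255 nm)² + 1²/(0.541 nm)²].
Evaluating gives E = 2.36×10^-17 J.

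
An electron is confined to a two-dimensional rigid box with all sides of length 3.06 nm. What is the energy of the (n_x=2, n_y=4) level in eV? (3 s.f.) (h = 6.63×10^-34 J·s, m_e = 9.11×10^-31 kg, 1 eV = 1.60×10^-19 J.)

E = 0.805 eV

For a 2D rectangular well E = (h²/8m_e)·Σ n_i²/L_i² = (6.63×10^-34)²/(8·9.11×10^-31) · [2²/(3.06 nm)² + 4²/(3.06 nm)²].
Evaluating gives E = 1.288×10^-19 J = 0.805 eV.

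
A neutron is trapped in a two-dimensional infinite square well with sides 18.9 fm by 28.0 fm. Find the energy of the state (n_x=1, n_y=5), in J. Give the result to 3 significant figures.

E = 1.14×10^-12 J

For a 2D rectangular well E = (h²/8m_n)·Σ n_i²/L_i² = (6.626×10^-34)²/(8·1.675×10^-27) · [1²/(18.9 fm)² + 5²/(28.0 fm)²].
Evaluating gives E = 1.14×10^-12 J.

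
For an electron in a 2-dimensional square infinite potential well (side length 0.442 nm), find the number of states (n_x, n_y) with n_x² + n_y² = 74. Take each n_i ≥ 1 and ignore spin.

degeneracy = 2

The level has n_x² + n_y² = 74. The ordered positive-integer solutions are (5, 7), (7, 5).
That gives 2 states.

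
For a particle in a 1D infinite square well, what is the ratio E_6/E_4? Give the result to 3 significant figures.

2.25

E_n ∝ n², so E_6/E_4 = 6²/4² = 36/16 = 2.25.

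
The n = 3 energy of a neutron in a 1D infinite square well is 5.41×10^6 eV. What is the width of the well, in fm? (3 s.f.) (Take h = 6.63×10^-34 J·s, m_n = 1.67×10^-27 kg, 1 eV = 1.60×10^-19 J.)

From E_n = n²h²/(8m_nL²), L = n·h/√(8m_nE_n).
E_3 = 5.41×10^6 eV = 8.656×10^-13 J, so L = 3·6.63×10^-34/√(8·1.67×10^-27·8.656×10^-13) = 1.85×10^-14 m = 18.5 fm.

L = 18.5 fm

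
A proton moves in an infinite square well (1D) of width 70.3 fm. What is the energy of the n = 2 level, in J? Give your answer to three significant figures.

For an infinite well E_n = n²h²/(8m_pL²), so E_1 = h²/(8m_pL²) = (6.626×10^-34)²/(8·1.673×10^-27·(7.03×10^-14 m)²) = 6.638×10^-15 J.
Then E_2 = 2²·E_1 = 4·6.638×10^-15 J = 2.66×10^-14 J.

E_2 = 2.66×10^-14 J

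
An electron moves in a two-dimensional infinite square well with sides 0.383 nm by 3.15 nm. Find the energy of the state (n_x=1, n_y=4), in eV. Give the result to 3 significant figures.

E = 3.17 eV

For a 2D rectangular well E = (h²/8m_e)·Σ n_i²/L_i² = (6.626×10^-34)²/(8·9.109×10^-31) · [1²/(0.383 nm)² + 4²/(3.15 nm)²].
Evaluating gives E = 5.079×10^-19 J = 3.17 eV.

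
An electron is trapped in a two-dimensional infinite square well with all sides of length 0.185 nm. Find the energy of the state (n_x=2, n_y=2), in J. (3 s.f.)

E = 1.41×10^-17 J

For a 2D rectangular well E = (h²/8m_e)·Σ n_i²/L_i² = (6.626×10^-34)²/(8·9.109×10^-31) · [2²/(0.185 nm)² + 2²/(0.185 nm)²].
Evaluating gives E = 1.41×10^-17 J.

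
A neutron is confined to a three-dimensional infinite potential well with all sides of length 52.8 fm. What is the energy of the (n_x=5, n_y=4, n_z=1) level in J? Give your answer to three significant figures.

E = 4.94×10^-13 J

For a 3D rectangular well E = (h²/8m_n)·Σ n_i²/L_i² = (6.626×10^-34)²/(8·1.675×10^-27) · [5²/(52.8 fm)² + 4²/(52.8 fm)² + 1²/(52.8 fm)²].
Evaluating gives E = 4.94×10^-13 J.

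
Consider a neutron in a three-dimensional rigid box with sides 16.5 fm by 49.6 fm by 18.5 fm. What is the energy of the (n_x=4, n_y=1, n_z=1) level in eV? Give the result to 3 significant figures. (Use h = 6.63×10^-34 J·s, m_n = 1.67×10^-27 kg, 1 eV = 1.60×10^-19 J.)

For a 3D rectangular well E = (h²/8m_n)·Σ n_i²/L_i² = (6.63×10^-34)²/(8·1.67×10^-27) · [4²/(16.5 fm)² + 1²/(49.6 fm)² + 1²/(18.5 fm)²].
Evaluating gives E = 2.043×10^-12 J = 1.28×10^7 eV.

E = 1.28×10^7 eV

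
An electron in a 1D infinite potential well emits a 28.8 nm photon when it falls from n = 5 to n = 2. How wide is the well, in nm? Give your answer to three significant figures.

L = 0.428 nm

The photon carries ΔE = hc/λ = 6.626×10^-34·2.998×10^8/2.88×10^-8 m = 6.897×10^-18 J.
Since ΔE = (5² − 2²)E_1, E_1 = 3.284×10^-19 J, and L = h/√(8m_eE_1) = 4.28×10^-10 m = 0.428 nm.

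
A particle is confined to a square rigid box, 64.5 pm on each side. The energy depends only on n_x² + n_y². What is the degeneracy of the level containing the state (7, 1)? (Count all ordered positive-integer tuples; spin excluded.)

degeneracy = 3

The level has n_x² + n_y² = 50. The ordered positive-integer solutions are (1, 7), (5, 5), (7, 1).
That gives 3 states.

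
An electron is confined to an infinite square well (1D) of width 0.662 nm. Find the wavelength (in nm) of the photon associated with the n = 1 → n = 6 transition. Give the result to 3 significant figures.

E_1 = h²/(8m_eL²) = 1.375×10^-19 J, so ΔE = (6² − 1²)E_1 = 4.812×10^-18 J.
λ = hc/ΔE = (6.626×10^-34·2.998×10^8)/4.812×10^-18 = 4.13×10^-8 m = 41.3 nm.

λ = 41.3 nm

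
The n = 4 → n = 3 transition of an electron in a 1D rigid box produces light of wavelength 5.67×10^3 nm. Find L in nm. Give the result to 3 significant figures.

L = 3.47 nm

The photon carries ΔE = hc/λ = 6.626×10^-34·2.998×10^8/5.67×10^-6 m = 3.503×10^-20 J.
Since ΔE = (4² − 3²)E_1, E_1 = 5.004×10^-21 J, and L = h/√(8m_eE_1) = 3.47×10^-9 m = 3.47 nm.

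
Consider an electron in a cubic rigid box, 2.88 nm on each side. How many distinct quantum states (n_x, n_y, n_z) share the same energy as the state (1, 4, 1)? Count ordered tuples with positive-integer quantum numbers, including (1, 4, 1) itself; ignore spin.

The level has n_x² + n_y² + n_z² = 18. The ordered positive-integer solutions are (1, 1, 4), (1, 4, 1), (4, 1, 1).
That gives 3 states.

degeneracy = 3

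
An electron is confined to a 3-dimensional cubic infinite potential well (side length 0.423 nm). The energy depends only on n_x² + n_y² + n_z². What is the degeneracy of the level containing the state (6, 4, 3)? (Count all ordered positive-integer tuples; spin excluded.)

The level has n_x² + n_y² + n_z² = 61. The ordered positive-integer solutions are (3, 4, 6), (3, 6, 4), (4, 3, 6), (4, 6, 3), (6, 3, 4), (6, 4, 3).
That gives 6 states.

degeneracy = 6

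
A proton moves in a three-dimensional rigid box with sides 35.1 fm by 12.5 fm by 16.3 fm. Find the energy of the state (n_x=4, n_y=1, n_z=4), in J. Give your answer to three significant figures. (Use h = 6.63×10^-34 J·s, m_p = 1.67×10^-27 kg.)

For a 3D rectangular well E = (h²/8m_p)·Σ n_i²/L_i² = (6.63×10^-34)²/(8·1.67×10^-27) · [4²/(35.1 fm)² + 1²/(12.5 fm)² + 4²/(16.3 fm)²].
Evaluating gives E = 2.62×10^-12 J.

E = 2.62×10^-12 J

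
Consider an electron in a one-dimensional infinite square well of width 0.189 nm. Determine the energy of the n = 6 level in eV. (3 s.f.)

E_6 = 379 eV

For an infinite well E_n = n²h²/(8m_eL²), so E_1 = h²/(8m_eL²) = (6.626×10^-34)²/(8·9.109×10^-31·(1.89×10^-10 m)²) = 1.687×10^-18 J.
Then E_6 = 6²·E_1 = 36·1.687×10^-18 J = 6.073×10^-17 J.
Converting, E_6 = 6.073×10^-17 J / (1.602×10^-19 J/eV) = 379 eV.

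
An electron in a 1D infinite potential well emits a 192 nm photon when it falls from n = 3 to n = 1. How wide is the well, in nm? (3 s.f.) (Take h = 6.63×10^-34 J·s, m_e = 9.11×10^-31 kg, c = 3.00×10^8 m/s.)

The photon carries ΔE = hc/λ = 6.63×10^-34·3.00×10^8/1.92×10^-7 m = 1.036×10^-18 J.
Since ΔE = (3² − 1²)E_1, E_1 = 1.295×10^-19 J, and L = h/√(8m_eE_1) = 6.82×10^-10 m = 0.682 nm.

L = 0.682 nm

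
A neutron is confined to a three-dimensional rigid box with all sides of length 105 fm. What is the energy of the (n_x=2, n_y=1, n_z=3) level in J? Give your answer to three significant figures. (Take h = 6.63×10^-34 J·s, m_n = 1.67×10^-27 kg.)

For a 3D rectangular well E = (h²/8m_n)·Σ n_i²/L_i² = (6.63×10^-34)²/(8·1.67×10^-27) · [2²/(105 fm)² + 1²/(105 fm)² + 3²/(105 fm)²].
Evaluating gives E = 4.18×10^-14 J.

E = 4.18×10^-14 J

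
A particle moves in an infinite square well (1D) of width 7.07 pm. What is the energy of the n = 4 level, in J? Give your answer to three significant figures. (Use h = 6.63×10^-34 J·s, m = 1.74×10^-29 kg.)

E_4 = 1.01×10^-15 J

For an infinite well E_n = n²h²/(8mL²), so E_1 = h²/(8mL²) = (6.63×10^-34)²/(8·1.74×10^-29·(7.07×10^-12 m)²) = 6.318×10^-17 J.
Then E_4 = 4²·E_1 = 16·6.318×10^-17 J = 1.01×10^-15 J.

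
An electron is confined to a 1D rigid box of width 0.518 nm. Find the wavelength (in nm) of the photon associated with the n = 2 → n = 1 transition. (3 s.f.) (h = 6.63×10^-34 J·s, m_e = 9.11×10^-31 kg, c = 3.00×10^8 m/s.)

λ = 295 nm

E_1 = h²/(8m_eL²) = 2.248×10^-19 J, so ΔE = (2² − 1²)E_1 = 6.744×10^-19 J.
λ = hc/ΔE = (6.63×10^-34·3.00×10^8)/6.744×10^-19 = 2.95×10^-7 m = 295 nm.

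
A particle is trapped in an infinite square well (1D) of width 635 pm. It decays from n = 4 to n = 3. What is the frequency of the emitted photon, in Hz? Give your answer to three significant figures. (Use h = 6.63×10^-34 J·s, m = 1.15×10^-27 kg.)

f = 1.25×10^12 Hz

E_1 = h²/(8mL²) = 1.185×10^-22 J and ΔE = (4² − 3²)E_1 = 8.295×10^-22 J.
f = ΔE/h = 8.295×10^-22/6.63×10^-34 = 1.25×10^12 Hz.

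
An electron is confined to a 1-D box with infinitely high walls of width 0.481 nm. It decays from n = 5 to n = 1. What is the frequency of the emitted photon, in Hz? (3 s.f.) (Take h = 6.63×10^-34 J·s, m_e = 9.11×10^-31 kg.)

E_1 = h²/(8m_eL²) = 2.607×10^-19 J and ΔE = (5² − 1²)E_1 = 6.257×10^-18 J.
f = ΔE/h = 6.257×10^-18/6.63×10^-34 = 9.44×10^15 Hz.

f = 9.44×10^15 Hz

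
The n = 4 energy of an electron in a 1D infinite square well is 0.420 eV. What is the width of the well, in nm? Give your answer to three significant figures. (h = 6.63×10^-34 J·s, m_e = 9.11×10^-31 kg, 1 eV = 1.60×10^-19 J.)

L = 3.79 nm

From E_n = n²h²/(8m_eL²), L = n·h/√(8m_eE_n).
E_4 = 0.420 eV = 6.720×10^-20 J, so L = 4·6.63×10^-34/√(8·9.11×10^-31·6.720×10^-20) = 3.79×10^-9 m = 3.79 nm.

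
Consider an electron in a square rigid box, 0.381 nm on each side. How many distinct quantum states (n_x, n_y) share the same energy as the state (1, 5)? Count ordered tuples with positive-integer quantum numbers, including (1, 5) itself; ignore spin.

degeneracy = 2

The level has n_x² + n_y² = 26. The ordered positive-integer solutions are (1, 5), (5, 1).
That gives 2 states.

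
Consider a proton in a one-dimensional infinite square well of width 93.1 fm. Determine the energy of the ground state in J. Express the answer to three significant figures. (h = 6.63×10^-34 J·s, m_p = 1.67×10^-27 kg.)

E_1 = 3.80×10^-15 J

For an infinite well E_n = n²h²/(8m_pL²), so E_1 = h²/(8m_pL²) = (6.63×10^-34)²/(8·1.67×10^-27·(9.31×10^-14 m)²) = 3.796×10^-15 J.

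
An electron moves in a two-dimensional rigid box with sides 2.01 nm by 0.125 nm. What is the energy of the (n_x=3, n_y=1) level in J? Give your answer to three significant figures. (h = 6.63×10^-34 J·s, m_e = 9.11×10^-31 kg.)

E = 3.99×10^-18 J

For a 2D rectangular well E = (h²/8m_e)·Σ n_i²/L_i² = (6.63×10^-34)²/(8·9.11×10^-31) · [3²/(2.01 nm)² + 1²/(0.125 nm)²].
Evaluating gives E = 3.99×10^-18 J.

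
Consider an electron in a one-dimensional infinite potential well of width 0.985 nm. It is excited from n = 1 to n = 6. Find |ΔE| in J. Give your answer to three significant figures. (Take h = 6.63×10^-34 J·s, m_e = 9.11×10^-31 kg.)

E_1 = h²/(8m_eL²) = 6.217×10^-20 J.
|ΔE| = |1² − 6²|·E_1 = 35·6.217×10^-20 J = 2.18×10^-18 J.

|ΔE| = 2.18×10^-18 J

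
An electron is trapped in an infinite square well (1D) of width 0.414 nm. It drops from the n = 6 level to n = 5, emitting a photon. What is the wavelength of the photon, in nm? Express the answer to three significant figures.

λ = 51.4 nm

E_1 = h²/(8m_eL²) = 3.515×10^-19 J, so ΔE = (6² − 5²)E_1 = 3.867×10^-18 J.
λ = hc/ΔE = (6.626×10^-34·2.998×10^8)/3.867×10^-18 = 5.14×10^-8 m = 51.4 nm.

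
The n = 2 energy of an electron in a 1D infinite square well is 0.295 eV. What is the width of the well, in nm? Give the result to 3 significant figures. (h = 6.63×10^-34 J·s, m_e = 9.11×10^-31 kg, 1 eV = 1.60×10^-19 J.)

From E_n = n²h²/(8m_eL²), L = n·h/√(8m_eE_n).
E_2 = 0.295 eV = 4.720×10^-20 J, so L = 2·6.63×10^-34/√(8·9.11×10^-31·4.720×10^-20) = 2.26×10^-9 m = 2.26 nm.

L = 2.26 nm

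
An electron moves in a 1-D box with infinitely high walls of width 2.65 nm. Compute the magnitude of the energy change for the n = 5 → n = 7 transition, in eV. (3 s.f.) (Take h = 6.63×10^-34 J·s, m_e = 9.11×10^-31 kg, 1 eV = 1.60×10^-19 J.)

E_1 = h²/(8m_eL²) = 8.589×10^-21 J.
|ΔE| = |5² − 7²|·E_1 = 24·8.589×10^-21 J = 2.061×10^-19 J = 1.29 eV.

|ΔE| = 1.29 eV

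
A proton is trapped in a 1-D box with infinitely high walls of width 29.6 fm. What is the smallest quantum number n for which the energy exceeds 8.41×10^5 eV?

E_1 = h²/(8m_pL²) = 3.744×10^-14 J = 2.337×10^5 eV.
Need n² > 8.41×10^5/2.337×10^5 = 3.599, i.e. n > 1.897.
The smallest integer satisfying this is n = 2.

n = 2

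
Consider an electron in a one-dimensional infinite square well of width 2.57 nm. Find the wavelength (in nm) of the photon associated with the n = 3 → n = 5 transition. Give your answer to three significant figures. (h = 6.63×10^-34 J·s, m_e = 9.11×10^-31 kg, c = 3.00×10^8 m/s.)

E_1 = h²/(8m_eL²) = 9.132×10^-21 J, so ΔE = (5² − 3²)E_1 = 1.461×10^-19 J.
λ = hc/ΔE = (6.63×10^-34·3.00×10^8)/1.461×10^-19 = 1.36×10^-6 m = 1.36×10^3 nm.

λ = 1.36×10^3 nm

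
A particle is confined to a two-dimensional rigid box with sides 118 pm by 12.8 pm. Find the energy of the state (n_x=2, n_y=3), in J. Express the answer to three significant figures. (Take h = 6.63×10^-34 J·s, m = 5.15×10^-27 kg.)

For a 2D rectangular well E = (h²/8m)·Σ n_i²/L_i² = (6.63×10^-34)²/(8·5.15×10^-27) · [2²/(118 pm)² + 3²/(12.8 pm)²].
Evaluating gives E = 5.89×10^-19 J.

E = 5.89×10^-19 J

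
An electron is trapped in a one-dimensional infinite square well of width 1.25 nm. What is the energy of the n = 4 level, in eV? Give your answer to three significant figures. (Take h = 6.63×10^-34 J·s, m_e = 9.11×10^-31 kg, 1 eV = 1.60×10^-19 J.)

E_4 = 3.86 eV

For an infinite well E_n = n²h²/(8m_eL²), so E_1 = h²/(8m_eL²) = (6.63×10^-34)²/(8·9.11×10^-31·(1.25×10^-9 m)²) = 3.860×10^-20 J.
Then E_4 = 4²·E_1 = 16·3.860×10^-20 J = 6.176×10^-19 J.
Converting, E_4 = 6.176×10^-19 J / (1.60×10^-19 J/eV) = 3.86 eV.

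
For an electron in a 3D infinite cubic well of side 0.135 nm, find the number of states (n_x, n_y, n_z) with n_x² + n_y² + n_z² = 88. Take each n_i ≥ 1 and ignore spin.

The level has n_x² + n_y² + n_z² = 88. The ordered positive-integer solutions are (4, 6, 6), (6, 4, 6), (6, 6, 4).
That gives 3 states.

degeneracy = 3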